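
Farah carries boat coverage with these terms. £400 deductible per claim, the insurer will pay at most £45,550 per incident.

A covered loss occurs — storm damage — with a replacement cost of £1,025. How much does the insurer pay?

Less the £400 deductible: £1,025 − £400 = £625.
£625 is within the £45,550 limit, so the insurer pays £625.

£625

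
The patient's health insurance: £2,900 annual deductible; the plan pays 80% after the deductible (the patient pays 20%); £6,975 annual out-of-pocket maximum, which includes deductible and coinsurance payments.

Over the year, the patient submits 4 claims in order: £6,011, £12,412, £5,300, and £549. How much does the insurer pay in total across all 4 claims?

£17,297

Claim 1 (£6,011): deductible takes £2,900, £3,111 remains; 20% of £3,111 = £622.20. Patient owes £3,522.20 (running OOP £3,522.20). Insurer: £6,011 − £3,522.20 = £2,488.80.
Claim 2 (£12,412): deductible already satisfied, so patient's share is 20% × £12,412 = £2,482.40. Cost to patient: £2,482.40. OOP to date £6,004.60. Plan pays £12,412 − £2,482.40 = £9,929.60.
Claim 3 (£5,300): deductible already satisfied, so patient's share is 20% × £5,300 = £1,060. That would push OOP to £7,064.60, over the £6,975 cap, so patient pays £6,975 − £6,004.60 = £970.40. Plan pays £5,300 − £970.40 = £4,329.60.
Claim 4 (£549): deductible met; 20% of £549 = £109.80. Adding that to £6,975 gives £7,084.80, past the £6,975 cap; patient pays only £6,975 − £6,975 = £0. Insurer: £549 − £0 = £549.
Insurer total: £2,488.80 + £9,929.60 + £4,329.60 + £549 = £17,297.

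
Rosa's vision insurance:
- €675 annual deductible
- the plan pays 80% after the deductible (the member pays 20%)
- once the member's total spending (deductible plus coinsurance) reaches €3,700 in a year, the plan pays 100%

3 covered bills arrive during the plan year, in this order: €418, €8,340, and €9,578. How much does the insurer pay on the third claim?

Claim 1 (€418): all of it applies to the deductible. Member pays €418; OOP now €418. Insurer: €418 − €418 = €0.
Claim 2 (€8,340): €257 to deductible, leaving €8,083; 20% of €8,083 = €1,616.60. Cost to member: €1,873.60. OOP to date €2,291.60. Plan pays €8,340 − €1,873.60 = €6,466.40.
Claim 3 (€9,578): deductible already satisfied, so member's share is 20% × €9,578 = €1,915.60. That would push OOP to €4,207.20, over the €3,700 cap, so member pays €3,700 − €2,291.60 = €1,408.40. Insurer: €9,578 − €1,408.40 = €8,169.60.

€8,169.60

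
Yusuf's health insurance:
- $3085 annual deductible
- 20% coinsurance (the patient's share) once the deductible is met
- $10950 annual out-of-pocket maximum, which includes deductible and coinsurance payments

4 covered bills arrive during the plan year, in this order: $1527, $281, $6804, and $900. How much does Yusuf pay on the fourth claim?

$180

Claim 1 — $1527: fully absorbed by the deductible. Cost to patient: $1527. OOP to date $1527.
Claim 2 — $281: entire amount goes to the deductible. Patient pays $281; OOP now $1808.
Claim 3 — $6804: deductible takes $1277, $5527 remains; 20% of $5527 = $1105.40. Cost to patient: $2382.40. OOP to date $4190.40.
Claim 4 — $900: deductible already satisfied, so patient's share is 20% × $900 = $180. Patient owes $180 (running OOP $4370.40).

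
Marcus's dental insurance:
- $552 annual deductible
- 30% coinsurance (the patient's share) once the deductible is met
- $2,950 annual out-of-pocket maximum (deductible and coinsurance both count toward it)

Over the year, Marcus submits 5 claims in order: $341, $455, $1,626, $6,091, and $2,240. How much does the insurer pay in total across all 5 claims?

Claim 1 ($341): fully absorbed by the deductible. Cost to patient: $341. OOP to date $341. Plan pays $341 − $341 = $0.
Claim 2 ($455): deductible takes $211, $244 remains; coinsurance $244 × 30% = $73.20. Cost to patient: $284.20. OOP to date $625.20. Plan pays $455 − $284.20 = $170.80.
Claim 3 ($1,626): deductible already satisfied, so patient's share is 30% × $1,626 = $487.80. Patient owes $487.80 (running OOP $1,113). Plan pays $1,626 − $487.80 = $1,138.20.
Claim 4 ($6,091): 30% coinsurance on $6,091 = $1,827.30. Cost to patient: $1,827.30. OOP to date $2,940.30. Insurer: $6,091 − $1,827.30 = $4,263.70.
Claim 5 ($2,240): deductible already satisfied, so patient's share is 30% × $2,240 = $672. Adding that to $2,940.30 gives $3,612.30, past the $2,950 cap; patient pays only $2,950 − $2,940.30 = $9.70. Plan pays $2,240 − $9.70 = $2,230.30.
Insurer total: $0 + $170.80 + $1,138.20 + $4,263.70 + $2,230.30 = $7,803.

$7,803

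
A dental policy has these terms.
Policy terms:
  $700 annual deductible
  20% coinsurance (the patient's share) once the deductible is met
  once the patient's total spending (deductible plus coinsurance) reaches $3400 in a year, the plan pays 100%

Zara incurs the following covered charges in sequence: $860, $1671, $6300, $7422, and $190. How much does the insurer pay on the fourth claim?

Bill 1, $860: $700 finishes the deductible; $160 goes to coinsurance; coinsurance $160 × 20% = $32. Patient owes $732 (running OOP $732). Insurer: $860 − $732 = $128.
Bill 2, $1671: deductible met; 20% of $1671 = $334.20. Cost to patient: $334.20. OOP to date $1066.20. Plan pays $1671 − $334.20 = $1336.80.
Bill 3, $6300: 20% coinsurance on $6300 = $1260. Patient owes $1260 (running OOP $2326.20). Plan pays $6300 − $1260 = $5040.
Bill 4, $7422: 20% coinsurance on $7422 = $1484.40. Adding that to $2326.20 gives $3810.60, past the $3400 cap; patient pays only $3400 − $2326.20 = $1073.80. Plan pays $7422 − $1073.80 = $6348.20.

$6348.20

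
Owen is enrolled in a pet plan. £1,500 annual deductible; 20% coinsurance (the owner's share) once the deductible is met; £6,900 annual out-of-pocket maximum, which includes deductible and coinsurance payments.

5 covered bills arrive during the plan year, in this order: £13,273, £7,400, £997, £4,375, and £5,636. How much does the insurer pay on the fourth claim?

£3,500

#1 (£13,273): £1,500 finishes the deductible; £11,773 goes to coinsurance; 20% of £11,773 = £2,354.60. Cost to owner: £3,854.60. OOP to date £3,854.60. Insurer: £13,273 − £3,854.60 = £9,418.40.
#2 (£7,400): 20% coinsurance on £7,400 = £1,480. Owner pays £1,480; OOP now £5,334.60. Plan pays £7,400 − £1,480 = £5,920.
#3 (£997): deductible already satisfied, so owner's share is 20% × £997 = £199.40. Cost to owner: £199.40. OOP to date £5,534. Insurer: £997 − £199.40 = £797.60.
#4 (£4,375): deductible met; 20% of £4,375 = £875. Owner owes £875 (running OOP £6,409). Insurer: £4,375 − £875 = £3,500.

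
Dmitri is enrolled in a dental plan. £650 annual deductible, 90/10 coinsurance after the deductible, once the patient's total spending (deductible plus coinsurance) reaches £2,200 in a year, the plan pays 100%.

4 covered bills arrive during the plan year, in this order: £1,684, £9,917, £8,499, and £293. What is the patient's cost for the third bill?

£454.90

Claim 1 (£1,684): £650 to deductible, leaving £1,034; coinsurance £1,034 × 10% = £103.40. Patient owes £753.40 (running OOP £753.40).
Claim 2 (£9,917): deductible already satisfied, so patient's share is 10% × £9,917 = £991.70. Cost to patient: £991.70. OOP to date £1,745.10.
Claim 3 (£8,499): 10% coinsurance on £8,499 = £849.90. OOP would hit £2,595 > £2,200, so the cap limits the patient to £2,200 − £1,745.10 = £454.90.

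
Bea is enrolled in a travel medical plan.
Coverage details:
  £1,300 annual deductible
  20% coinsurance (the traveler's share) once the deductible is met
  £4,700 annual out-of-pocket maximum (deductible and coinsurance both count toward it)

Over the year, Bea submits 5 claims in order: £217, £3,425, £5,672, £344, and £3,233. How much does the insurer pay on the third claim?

£4,537.60

#1 (£217): fully absorbed by the deductible. Cost to traveler: £217. OOP to date £217. Insurer: £217 − £217 = £0.
#2 (£3,425): £1,083 finishes the deductible; £2,342 goes to coinsurance; 20% of £2,342 = £468.40. Traveler pays £1,551.40; OOP now £1,768.40. Insurer: £3,425 − £1,551.40 = £1,873.60.
#3 (£5,672): deductible met; 20% of £5,672 = £1,134.40. Traveler owes £1,134.40 (running OOP £2,902.80). Insurer: £5,672 − £1,134.40 = £4,537.60.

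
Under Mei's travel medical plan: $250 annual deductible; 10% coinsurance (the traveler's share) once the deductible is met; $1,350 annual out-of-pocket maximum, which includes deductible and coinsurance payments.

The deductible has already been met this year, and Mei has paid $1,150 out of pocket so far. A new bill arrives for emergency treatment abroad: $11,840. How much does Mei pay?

$200

The deductible is already satisfied, so the full bill goes to coinsurance.
Traveler's 10% share of $11,840 is $1,184.
That would bring total out-of-pocket to $2,334, past the $1,350 cap. The traveler is capped at $1,350 − $1,150 = $200 on this claim.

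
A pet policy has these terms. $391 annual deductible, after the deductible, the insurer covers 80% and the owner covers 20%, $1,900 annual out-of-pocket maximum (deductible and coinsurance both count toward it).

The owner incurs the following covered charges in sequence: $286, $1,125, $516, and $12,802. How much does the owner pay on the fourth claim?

$1,201.80

#1 ($286): fully absorbed by the deductible. Owner pays $286; OOP now $286.
#2 ($1,125): $105 finishes the deductible; $1,020 goes to coinsurance; owner's 20% is $204. Owner pays $309; OOP now $595.
#3 ($516): 20% coinsurance on $516 = $103.20. Cost to owner: $103.20. OOP to date $698.20.
#4 ($12,802): deductible met; 20% of $12,802 = $2,560.40. OOP would hit $3,258.60 > $1,900, so the cap limits the owner to $1,900 − $698.20 = $1,201.80.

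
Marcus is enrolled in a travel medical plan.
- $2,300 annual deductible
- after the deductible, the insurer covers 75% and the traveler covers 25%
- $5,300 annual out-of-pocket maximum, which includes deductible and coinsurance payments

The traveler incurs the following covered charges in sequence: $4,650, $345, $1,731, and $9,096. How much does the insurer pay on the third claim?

$1,298.25

#1 ($4,650): deductible takes $2,300, $2,350 remains; traveler's 25% is $587.50. Traveler owes $2,887.50 (running OOP $2,887.50). Plan pays $4,650 − $2,887.50 = $1,762.50.
#2 ($345): deductible met; 25% of $345 = $86.25. Cost to traveler: $86.25. OOP to date $2,973.75. Insurer: $345 − $86.25 = $258.75.
#3 ($1,731): deductible already satisfied, so traveler's share is 25% × $1,731 = $432.75. Traveler owes $432.75 (running OOP $3,406.50). Plan pays $1,731 − $432.75 = $1,298.25.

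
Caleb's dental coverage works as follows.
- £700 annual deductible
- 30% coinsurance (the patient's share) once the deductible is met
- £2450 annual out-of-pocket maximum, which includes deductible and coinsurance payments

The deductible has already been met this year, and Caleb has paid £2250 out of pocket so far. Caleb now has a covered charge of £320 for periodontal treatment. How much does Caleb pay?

The deductible is already satisfied, so the full bill goes to coinsurance.
30% of £320 = £96 falls to the patient.
Year-to-date out-of-pocket becomes £2250 + £96 = £2346, still under the £2450 maximum, so no cap applies.

£96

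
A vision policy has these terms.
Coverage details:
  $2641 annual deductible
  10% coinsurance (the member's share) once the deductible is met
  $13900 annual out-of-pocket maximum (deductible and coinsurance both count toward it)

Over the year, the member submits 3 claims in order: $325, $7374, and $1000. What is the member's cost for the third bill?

$100

Claim 1 ($325): fully absorbed by the deductible. Member owes $325 (running OOP $325).
Claim 2 ($7374): deductible takes $2316, $5058 remains; 10% of $5058 = $505.80. Cost to member: $2821.80. OOP to date $3146.80.
Claim 3 ($1000): 10% coinsurance on $1000 = $100. Member owes $100 (running OOP $3246.80).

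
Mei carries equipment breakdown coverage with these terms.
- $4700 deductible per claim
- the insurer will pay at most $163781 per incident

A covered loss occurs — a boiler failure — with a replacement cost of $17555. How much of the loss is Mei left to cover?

$4700

Less the $4700 deductible: $17555 − $4700 = $12855.
That's under the $163781 cap, so the insurer reimburses the full $12855.
Business owner's share is the uncovered remainder: $17555 − $12855 = $4700.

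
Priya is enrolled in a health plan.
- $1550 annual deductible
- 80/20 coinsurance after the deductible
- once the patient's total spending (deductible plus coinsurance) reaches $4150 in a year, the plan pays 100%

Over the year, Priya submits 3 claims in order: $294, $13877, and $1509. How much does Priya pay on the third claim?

$75.80

#1 ($294): entire amount goes to the deductible. Patient owes $294 (running OOP $294).
#2 ($13877): deductible takes $1256, $12621 remains; coinsurance $12621 × 20% = $2524.20. Patient owes $3780.20 (running OOP $4074.20).
#3 ($1509): deductible met; 20% of $1509 = $301.80. OOP would hit $4376 > $4150, so the cap limits the patient to $4150 − $4074.20 = $75.80.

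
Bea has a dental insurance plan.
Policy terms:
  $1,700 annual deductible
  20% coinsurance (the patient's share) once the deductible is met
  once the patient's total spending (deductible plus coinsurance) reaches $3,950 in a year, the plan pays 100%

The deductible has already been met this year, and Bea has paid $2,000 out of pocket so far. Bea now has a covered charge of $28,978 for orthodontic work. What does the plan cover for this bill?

$27,028

With the deductible met, the entire $28,978 is subject to coinsurance.
Patient's 20% share of $28,978 is $5,795.60.
Year-to-date out-of-pocket would reach $2,000 + $5,795.60 = $7,795.60, above the $3,950 maximum, so the patient pays only $3,950 − $2,000 = $1,950.
Insurer pays the balance: $28,978 − $1,950 = $27,028.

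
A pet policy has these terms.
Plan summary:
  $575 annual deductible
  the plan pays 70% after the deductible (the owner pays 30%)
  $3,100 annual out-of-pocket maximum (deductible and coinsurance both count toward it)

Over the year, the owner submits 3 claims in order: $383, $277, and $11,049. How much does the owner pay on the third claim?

$2,499.50

Claim 1 — $383: entire amount goes to the deductible. Owner pays $383; OOP now $383.
Claim 2 — $277: $192 to deductible, leaving $85; coinsurance $85 × 30% = $25.50. Cost to owner: $217.50. OOP to date $600.50.
Claim 3 — $11,049: deductible met; 30% of $11,049 = $3,314.70. That would push OOP to $3,915.20, over the $3,100 cap, so owner pays $3,100 − $600.50 = $2,499.50.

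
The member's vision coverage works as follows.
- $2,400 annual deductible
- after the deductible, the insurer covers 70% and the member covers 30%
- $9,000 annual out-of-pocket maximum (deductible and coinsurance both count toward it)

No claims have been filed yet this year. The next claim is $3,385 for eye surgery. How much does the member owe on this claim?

Deductible not yet touched, so the first $2,400 of the bill goes to the deductible.
That leaves $3,385 − $2,400 = $985 for coinsurance.
Member's 30% share of $985 is $295.50.
Member responsibility before any cap: $2,400 + $295.50 = $2,695.50.
Year-to-date out-of-pocket becomes $0 + $2,695.50 = $2,695.50, still under the $9,000 maximum, so no cap applies.

$2,695.50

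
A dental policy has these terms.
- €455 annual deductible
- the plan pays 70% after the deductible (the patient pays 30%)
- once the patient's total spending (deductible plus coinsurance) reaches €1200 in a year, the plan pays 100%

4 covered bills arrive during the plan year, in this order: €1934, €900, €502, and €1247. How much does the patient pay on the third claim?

€31.30

#1 (€1934): €455 to deductible, leaving €1479; 30% of €1479 = €443.70. Patient pays €898.70; OOP now €898.70.
#2 (€900): deductible already satisfied, so patient's share is 30% × €900 = €270. Cost to patient: €270. OOP to date €1168.70.
#3 (€502): deductible met; 30% of €502 = €150.60. OOP would hit €1319.30 > €1200, so the cap limits the patient to €1200 − €1168.70 = €31.30.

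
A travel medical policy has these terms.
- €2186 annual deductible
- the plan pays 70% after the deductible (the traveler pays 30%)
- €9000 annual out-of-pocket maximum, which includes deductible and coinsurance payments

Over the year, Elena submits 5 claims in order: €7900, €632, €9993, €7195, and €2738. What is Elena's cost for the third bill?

Bill 1, €7900: deductible takes €2186, €5714 remains; coinsurance €5714 × 30% = €1714.20. Traveler pays €3900.20; OOP now €3900.20.
Bill 2, €632: deductible met; 30% of €632 = €189.60. Cost to traveler: €189.60. OOP to date €4089.80.
Bill 3, €9993: deductible met; 30% of €9993 = €2997.90. Traveler owes €2997.90 (running OOP €7087.70).

€2997.90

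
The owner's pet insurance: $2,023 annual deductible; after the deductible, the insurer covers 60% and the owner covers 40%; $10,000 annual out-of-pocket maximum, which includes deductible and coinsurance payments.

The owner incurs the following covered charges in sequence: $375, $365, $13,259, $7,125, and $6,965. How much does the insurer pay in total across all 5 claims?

Claim 1 ($375): entire amount goes to the deductible. Owner owes $375 (running OOP $375). Plan pays $375 − $375 = $0.
Claim 2 ($365): entire amount goes to the deductible. Owner owes $365 (running OOP $740). Insurer: $365 − $365 = $0.
Claim 3 ($13,259): deductible takes $1,283, $11,976 remains; 40% of $11,976 = $4,790.40. Owner owes $6,073.40 (running OOP $6,813.40). Plan pays $13,259 − $6,073.40 = $7,185.60.
Claim 4 ($7,125): deductible already satisfied, so owner's share is 40% × $7,125 = $2,850. Owner owes $2,850 (running OOP $9,663.40). Plan pays $7,125 − $2,850 = $4,275.
Claim 5 ($6,965): 40% coinsurance on $6,965 = $2,786. Adding that to $9,663.40 gives $12,449.40, past the $10,000 cap; owner pays only $10,000 − $9,663.40 = $336.60. Insurer: $6,965 − $336.60 = $6,628.40.
Insurer total: $0 + $0 + $7,185.60 + $4,275 + $6,628.40 = $18,089.

$18,089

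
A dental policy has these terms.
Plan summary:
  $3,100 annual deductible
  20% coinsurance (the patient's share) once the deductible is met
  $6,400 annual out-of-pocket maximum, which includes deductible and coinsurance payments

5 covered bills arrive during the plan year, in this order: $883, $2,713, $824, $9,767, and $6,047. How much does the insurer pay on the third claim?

#1 ($883): entire amount goes to the deductible. Cost to patient: $883. OOP to date $883. Insurer: $883 − $883 = $0.
#2 ($2,713): deductible takes $2,217, $496 remains; coinsurance $496 × 20% = $99.20. Patient owes $2,316.20 (running OOP $3,199.20). Insurer: $2,713 − $2,316.20 = $396.80.
#3 ($824): 20% coinsurance on $824 = $164.80. Patient owes $164.80 (running OOP $3,364). Insurer: $824 − $164.80 = $659.20.

$659.20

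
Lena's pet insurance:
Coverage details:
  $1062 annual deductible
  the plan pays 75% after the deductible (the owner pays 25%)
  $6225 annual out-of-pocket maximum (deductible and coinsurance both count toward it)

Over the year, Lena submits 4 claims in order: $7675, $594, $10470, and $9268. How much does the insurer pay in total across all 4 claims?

Bill 1, $7675: $1062 to deductible, leaving $6613; owner's 25% is $1653.25. Owner pays $2715.25; OOP now $2715.25. Insurer: $7675 − $2715.25 = $4959.75.
Bill 2, $594: deductible met; 25% of $594 = $148.50. Owner owes $148.50 (running OOP $2863.75). Insurer: $594 − $148.50 = $445.50.
Bill 3, $10470: deductible already satisfied, so owner's share is 25% × $10470 = $2617.50. Owner pays $2617.50; OOP now $5481.25. Insurer: $10470 − $2617.50 = $7852.50.
Bill 4, $9268: 25% coinsurance on $9268 = $2317. OOP would hit $7798.25 > $6225, so the cap limits the owner to $6225 − $5481.25 = $743.75. Plan pays $9268 − $743.75 = $8524.25.
Insurer total: $4959.75 + $445.50 + $7852.50 + $8524.25 = $21782.

$21782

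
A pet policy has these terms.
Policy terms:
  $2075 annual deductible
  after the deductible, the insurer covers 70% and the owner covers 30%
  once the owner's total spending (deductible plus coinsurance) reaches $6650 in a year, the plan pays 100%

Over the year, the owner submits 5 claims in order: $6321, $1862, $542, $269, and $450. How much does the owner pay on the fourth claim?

Bill 1, $6321: $2075 finishes the deductible; $4246 goes to coinsurance; owner's 30% is $1273.80. Owner pays $3348.80; OOP now $3348.80.
Bill 2, $1862: 30% coinsurance on $1862 = $558.60. Cost to owner: $558.60. OOP to date $3907.40.
Bill 3, $542: deductible met; 30% of $542 = $162.60. Owner owes $162.60 (running OOP $4070).
Bill 4, $269: 30% coinsurance on $269 = $80.70. Owner pays $80.70; OOP now $4150.70.

$80.70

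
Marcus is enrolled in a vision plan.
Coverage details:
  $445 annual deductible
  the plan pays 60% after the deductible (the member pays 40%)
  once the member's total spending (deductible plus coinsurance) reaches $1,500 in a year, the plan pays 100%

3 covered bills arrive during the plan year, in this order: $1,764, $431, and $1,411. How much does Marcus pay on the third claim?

$355

Claim 1 ($1,764): $445 to deductible, leaving $1,319; 40% of $1,319 = $527.60. Member pays $972.60; OOP now $972.60.
Claim 2 ($431): 40% coinsurance on $431 = $172.40. Cost to member: $172.40. OOP to date $1,145.
Claim 3 ($1,411): 40% coinsurance on $1,411 = $564.40. Adding that to $1,145 gives $1,709.40, past the $1,500 cap; member pays only $1,500 − $1,145 = $355.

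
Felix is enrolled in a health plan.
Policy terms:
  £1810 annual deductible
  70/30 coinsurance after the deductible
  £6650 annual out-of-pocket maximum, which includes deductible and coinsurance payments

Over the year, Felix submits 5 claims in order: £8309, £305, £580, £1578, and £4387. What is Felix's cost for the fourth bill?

Claim 1 (£8309): £1810 to deductible, leaving £6499; patient's 30% is £1949.70. Patient pays £3759.70; OOP now £3759.70.
Claim 2 (£305): 30% coinsurance on £305 = £91.50. Patient owes £91.50 (running OOP £3851.20).
Claim 3 (£580): 30% coinsurance on £580 = £174. Cost to patient: £174. OOP to date £4025.20.
Claim 4 (£1578): 30% coinsurance on £1578 = £473.40. Cost to patient: £473.40. OOP to date £4498.60.

£473.40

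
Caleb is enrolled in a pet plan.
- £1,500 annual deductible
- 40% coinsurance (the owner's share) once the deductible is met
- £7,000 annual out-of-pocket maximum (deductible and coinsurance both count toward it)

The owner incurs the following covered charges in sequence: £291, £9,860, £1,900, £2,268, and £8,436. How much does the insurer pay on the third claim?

Bill 1, £291: entire amount goes to the deductible. Owner pays £291; OOP now £291. Plan pays £291 − £291 = £0.
Bill 2, £9,860: deductible takes £1,209, £8,651 remains; owner's 40% is £3,460.40. Owner pays £4,669.40; OOP now £4,960.40. Insurer: £9,860 − £4,669.40 = £5,190.60.
Bill 3, £1,900: deductible met; 40% of £1,900 = £760. Cost to owner: £760. OOP to date £5,720.40. Plan pays £1,900 − £760 = £1,140.

£1,140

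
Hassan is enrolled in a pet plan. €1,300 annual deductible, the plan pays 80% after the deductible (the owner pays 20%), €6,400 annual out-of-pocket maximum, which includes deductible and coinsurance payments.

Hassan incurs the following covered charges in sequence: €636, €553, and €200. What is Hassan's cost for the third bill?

€128.80

Claim 1 — €636: fully absorbed by the deductible. Owner pays €636; OOP now €636.
Claim 2 — €553: entire amount goes to the deductible. Cost to owner: €553. OOP to date €1,189.
Claim 3 — €200: €111 to deductible, leaving €89; owner's 20% is €17.80. Cost to owner: €128.80. OOP to date €1,317.80.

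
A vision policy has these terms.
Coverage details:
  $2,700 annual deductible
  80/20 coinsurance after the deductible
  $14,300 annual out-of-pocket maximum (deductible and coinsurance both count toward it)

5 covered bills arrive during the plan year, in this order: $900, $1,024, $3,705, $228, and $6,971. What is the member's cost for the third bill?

#1 ($900): fully absorbed by the deductible. Member pays $900; OOP now $900.
#2 ($1,024): fully absorbed by the deductible. Member pays $1,024; OOP now $1,924.
#3 ($3,705): $776 to deductible, leaving $2,929; member's 20% is $585.80. Member owes $1,361.80 (running OOP $3,285.80).

$1,361.80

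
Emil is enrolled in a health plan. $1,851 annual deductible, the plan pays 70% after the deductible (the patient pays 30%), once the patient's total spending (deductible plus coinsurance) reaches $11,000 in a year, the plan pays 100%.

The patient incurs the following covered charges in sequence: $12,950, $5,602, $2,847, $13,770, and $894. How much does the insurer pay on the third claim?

Bill 1, $12,950: $1,851 to deductible, leaving $11,099; 30% of $11,099 = $3,329.70. Patient owes $5,180.70 (running OOP $5,180.70). Plan pays $12,950 − $5,180.70 = $7,769.30.
Bill 2, $5,602: 30% coinsurance on $5,602 = $1,680.60. Patient pays $1,680.60; OOP now $6,861.30. Insurer: $5,602 − $1,680.60 = $3,921.40.
Bill 3, $2,847: deductible met; 30% of $2,847 = $854.10. Patient owes $854.10 (running OOP $7,715.40). Insurer: $2,847 − $854.10 = $1,992.90.

$1,992.90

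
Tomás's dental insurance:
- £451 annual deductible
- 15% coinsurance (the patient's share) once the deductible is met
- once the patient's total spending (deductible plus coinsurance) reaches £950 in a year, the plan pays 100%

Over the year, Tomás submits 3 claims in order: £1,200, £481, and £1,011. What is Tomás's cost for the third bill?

£151.65

Claim 1 (£1,200): £451 finishes the deductible; £749 goes to coinsurance; coinsurance £749 × 15% = £112.35. Patient pays £563.35; OOP now £563.35.
Claim 2 (£481): deductible already satisfied, so patient's share is 15% × £481 = £72.15. Patient owes £72.15 (running OOP £635.50).
Claim 3 (£1,011): deductible already satisfied, so patient's share is 15% × £1,011 = £151.65. Patient owes £151.65 (running OOP £787.15).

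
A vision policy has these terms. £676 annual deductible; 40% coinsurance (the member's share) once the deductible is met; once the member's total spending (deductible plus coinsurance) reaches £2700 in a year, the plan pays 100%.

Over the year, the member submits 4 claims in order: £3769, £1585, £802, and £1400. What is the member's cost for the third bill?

Bill 1, £3769: deductible takes £676, £3093 remains; 40% of £3093 = £1237.20. Member pays £1913.20; OOP now £1913.20.
Bill 2, £1585: 40% coinsurance on £1585 = £634. Member pays £634; OOP now £2547.20.
Bill 3, £802: 40% coinsurance on £802 = £320.80. Adding that to £2547.20 gives £2868, past the £2700 cap; member pays only £2700 − £2547.20 = £152.80.

£152.80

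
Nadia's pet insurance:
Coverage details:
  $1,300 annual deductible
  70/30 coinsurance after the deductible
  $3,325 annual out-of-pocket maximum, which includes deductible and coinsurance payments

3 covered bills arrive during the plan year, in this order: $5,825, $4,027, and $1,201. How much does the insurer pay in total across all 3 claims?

$7,728

Claim 1 — $5,825: deductible takes $1,300, $4,525 remains; owner's 30% is $1,357.50. Owner pays $2,657.50; OOP now $2,657.50. Insurer: $5,825 − $2,657.50 = $3,167.50.
Claim 2 — $4,027: 30% coinsurance on $4,027 = $1,208.10. Adding that to $2,657.50 gives $3,865.60, past the $3,325 cap; owner pays only $3,325 − $2,657.50 = $667.50. Insurer: $4,027 − $667.50 = $3,359.50.
Claim 3 — $1,201: deductible met; 30% of $1,201 = $360.30. OOP would hit $3,685.30 > $3,325, so the cap limits the owner to $3,325 − $3,325 = $0. Insurer: $1,201 − $0 = $1,201.
Insurer total: $3,167.50 + $3,359.50 + $1,201 = $7,728.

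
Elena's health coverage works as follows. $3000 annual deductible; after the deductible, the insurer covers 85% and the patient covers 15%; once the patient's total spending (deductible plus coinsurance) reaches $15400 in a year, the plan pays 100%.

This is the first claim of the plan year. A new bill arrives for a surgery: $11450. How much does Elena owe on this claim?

$4267.50

Deductible not yet touched, so the first $3000 of the bill goes to the deductible.
The remaining $8450 (= $11450 − $3000) moves to coinsurance.
Coinsurance: $8450 × 15% = $1267.50.
Patient responsibility before any cap: $3000 + $1267.50 = $4267.50.
Total out-of-pocket so far would be $0 + $4267.50 = $4267.50, below the $15400 cap — no reduction.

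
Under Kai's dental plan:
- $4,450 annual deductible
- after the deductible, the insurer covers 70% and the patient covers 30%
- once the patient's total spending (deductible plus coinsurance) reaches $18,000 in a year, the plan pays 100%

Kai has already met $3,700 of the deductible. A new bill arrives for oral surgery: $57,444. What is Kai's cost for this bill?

$14,300

Remaining deductible: $4,450 − $3,700 = $750.
After the $750 deductible portion, $57,444 − $750 = $56,694 is subject to coinsurance.
30% of $56,694 = $17,008.20 falls to the patient.
So the patient owes $750 + $17,008.20 = $17,758.20 before any cap.
That would bring total out-of-pocket to $21,458.20, past the $18,000 cap. The patient is capped at $18,000 − $3,700 = $14,300 on this claim.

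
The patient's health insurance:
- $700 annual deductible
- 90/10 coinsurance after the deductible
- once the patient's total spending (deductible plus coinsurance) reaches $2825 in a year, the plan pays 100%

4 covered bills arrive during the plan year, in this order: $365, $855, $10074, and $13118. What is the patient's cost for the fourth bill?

$1065.60

Claim 1 ($365): all of it applies to the deductible. Patient pays $365; OOP now $365.
Claim 2 ($855): $335 finishes the deductible; $520 goes to coinsurance; patient's 10% is $52. Patient owes $387 (running OOP $752).
Claim 3 ($10074): deductible met; 10% of $10074 = $1007.40. Patient pays $1007.40; OOP now $1759.40.
Claim 4 ($13118): deductible already satisfied, so patient's share is 10% × $13118 = $1311.80. OOP would hit $3071.20 > $2825, so the cap limits the patient to $2825 − $1759.40 = $1065.60.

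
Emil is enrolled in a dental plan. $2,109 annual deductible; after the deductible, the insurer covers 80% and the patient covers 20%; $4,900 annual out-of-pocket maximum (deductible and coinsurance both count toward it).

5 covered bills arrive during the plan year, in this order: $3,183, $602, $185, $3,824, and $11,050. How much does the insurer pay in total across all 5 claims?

#1 ($3,183): deductible takes $2,109, $1,074 remains; patient's 20% is $214.80. Patient owes $2,323.80 (running OOP $2,323.80). Plan pays $3,183 − $2,323.80 = $859.20.
#2 ($602): deductible already satisfied, so patient's share is 20% × $602 = $120.40. Patient owes $120.40 (running OOP $2,444.20). Plan pays $602 − $120.40 = $481.60.
#3 ($185): deductible met; 20% of $185 = $37. Cost to patient: $37. OOP to date $2,481.20. Insurer: $185 − $37 = $148.
#4 ($3,824): deductible already satisfied, so patient's share is 20% × $3,824 = $764.80. Patient pays $764.80; OOP now $3,246. Plan pays $3,824 − $764.80 = $3,059.20.
#5 ($11,050): deductible already satisfied, so patient's share is 20% × $11,050 = $2,210. That would push OOP to $5,456, over the $4,900 cap, so patient pays $4,900 − $3,246 = $1,654. Insurer: $11,050 − $1,654 = $9,396.
Insurer total = bills − patient's total = $18,844 − $4,900 = $13,944.

$13,944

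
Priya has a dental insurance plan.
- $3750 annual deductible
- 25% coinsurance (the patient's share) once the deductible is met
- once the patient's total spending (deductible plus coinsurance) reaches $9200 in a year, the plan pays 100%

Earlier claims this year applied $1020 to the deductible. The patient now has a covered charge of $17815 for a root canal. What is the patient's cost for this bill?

$6501.25

$1020 of the $3750 deductible is already met, leaving $2730.
After the $2730 deductible portion, $17815 − $2730 = $15085 is subject to coinsurance.
Coinsurance: $15085 × 25% = $3771.25.
So the patient owes $2730 + $3771.25 = $6501.25 before any cap.
Total out-of-pocket so far would be $1020 + $6501.25 = $7521.25, below the $9200 cap — no reduction.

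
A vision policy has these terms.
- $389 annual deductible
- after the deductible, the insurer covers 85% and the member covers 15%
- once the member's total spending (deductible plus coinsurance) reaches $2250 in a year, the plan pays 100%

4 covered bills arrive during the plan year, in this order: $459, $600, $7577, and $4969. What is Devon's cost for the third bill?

Bill 1, $459: $389 to deductible, leaving $70; 15% of $70 = $10.50. Member pays $399.50; OOP now $399.50.
Bill 2, $600: 15% coinsurance on $600 = $90. Member owes $90 (running OOP $489.50).
Bill 3, $7577: deductible already satisfied, so member's share is 15% × $7577 = $1136.55. Member pays $1136.55; OOP now $1626.05.

$1136.55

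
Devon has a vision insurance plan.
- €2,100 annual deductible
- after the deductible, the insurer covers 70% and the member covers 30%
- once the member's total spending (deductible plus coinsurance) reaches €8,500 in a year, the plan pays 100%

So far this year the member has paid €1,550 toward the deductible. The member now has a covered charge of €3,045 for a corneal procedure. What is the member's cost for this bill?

€1,298.50

€1,550 of the €2,100 deductible is already met, leaving €550.
After the €550 deductible portion, €3,045 − €550 = €2,495 is subject to coinsurance.
Coinsurance: €2,495 × 30% = €748.50.
That puts the member's cost at €550 + €748.50 = €1,298.50 before any cap.
Total out-of-pocket so far would be €1,550 + €1,298.50 = €2,848.50, below the €8,500 cap — no reduction.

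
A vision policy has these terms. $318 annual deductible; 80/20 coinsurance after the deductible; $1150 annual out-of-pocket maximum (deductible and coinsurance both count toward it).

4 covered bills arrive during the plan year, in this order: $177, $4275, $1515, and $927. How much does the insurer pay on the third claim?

$1509.80

#1 ($177): fully absorbed by the deductible. Cost to member: $177. OOP to date $177. Insurer: $177 − $177 = $0.
#2 ($4275): $141 to deductible, leaving $4134; coinsurance $4134 × 20% = $826.80. Member owes $967.80 (running OOP $1144.80). Plan pays $4275 − $967.80 = $3307.20.
#3 ($1515): deductible already satisfied, so member's share is 20% × $1515 = $303. That would push OOP to $1447.80, over the $1150 cap, so member pays $1150 − $1144.80 = $5.20. Insurer: $1515 − $5.20 = $1509.80.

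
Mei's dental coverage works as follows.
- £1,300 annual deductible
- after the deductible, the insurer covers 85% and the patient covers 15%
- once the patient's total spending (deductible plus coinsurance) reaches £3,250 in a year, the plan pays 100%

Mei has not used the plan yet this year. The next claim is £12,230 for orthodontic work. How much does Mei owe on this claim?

£2,939.50

Nothing has been paid toward the £1,300 deductible, so the first £1,300 of this charge is applied there.
That leaves £12,230 − £1,300 = £10,930 for coinsurance.
15% of £10,930 = £1,639.50 falls to the patient.
That puts the patient's cost at £1,300 + £1,639.50 = £2,939.50 before any cap.
Total out-of-pocket so far would be £0 + £2,939.50 = £2,939.50, below the £3,250 cap — no reduction.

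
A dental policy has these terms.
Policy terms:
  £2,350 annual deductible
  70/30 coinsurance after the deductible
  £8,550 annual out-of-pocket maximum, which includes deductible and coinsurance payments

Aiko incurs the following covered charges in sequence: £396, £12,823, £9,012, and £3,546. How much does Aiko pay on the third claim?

£2,703.60

Claim 1 — £396: entire amount goes to the deductible. Patient pays £396; OOP now £396.
Claim 2 — £12,823: £1,954 to deductible, leaving £10,869; patient's 30% is £3,260.70. Patient owes £5,214.70 (running OOP £5,610.70).
Claim 3 — £9,012: deductible already satisfied, so patient's share is 30% × £9,012 = £2,703.60. Cost to patient: £2,703.60. OOP to date £8,314.30.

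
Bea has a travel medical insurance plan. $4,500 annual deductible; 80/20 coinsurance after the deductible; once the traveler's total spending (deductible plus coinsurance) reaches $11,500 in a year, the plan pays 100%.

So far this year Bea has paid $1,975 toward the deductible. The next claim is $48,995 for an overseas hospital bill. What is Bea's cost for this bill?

Deductible still to meet: $4,500 − $1,975 = $2,525.
The remaining $46,470 (= $48,995 − $2,525) moves to coinsurance.
Coinsurance: $46,470 × 20% = $9,294.
Traveler responsibility before any cap: $2,525 + $9,294 = $11,819.
Adding $11,819 to the $1,975 already spent would give $13,794, which exceeds the $11,500 cap; the traveler pays just $11,500 − $1,975 = $9,525.

$9,525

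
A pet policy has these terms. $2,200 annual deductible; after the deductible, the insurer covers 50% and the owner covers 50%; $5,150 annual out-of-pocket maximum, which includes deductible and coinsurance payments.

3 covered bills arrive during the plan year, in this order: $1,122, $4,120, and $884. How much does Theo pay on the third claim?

$442

Claim 1 — $1,122: fully absorbed by the deductible. Owner pays $1,122; OOP now $1,122.
Claim 2 — $4,120: $1,078 to deductible, leaving $3,042; coinsurance $3,042 × 50% = $1,521. Owner pays $2,599; OOP now $3,721.
Claim 3 — $884: deductible already satisfied, so owner's share is 50% × $884 = $442. Cost to owner: $442. OOP to date $4,163.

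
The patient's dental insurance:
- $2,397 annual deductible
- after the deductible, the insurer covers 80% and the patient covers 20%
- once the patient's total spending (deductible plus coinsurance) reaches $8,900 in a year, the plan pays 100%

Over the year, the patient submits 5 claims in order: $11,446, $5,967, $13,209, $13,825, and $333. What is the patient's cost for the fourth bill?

$858

Claim 1 ($11,446): deductible takes $2,397, $9,049 remains; 20% of $9,049 = $1,809.80. Patient owes $4,206.80 (running OOP $4,206.80).
Claim 2 ($5,967): deductible met; 20% of $5,967 = $1,193.40. Patient owes $1,193.40 (running OOP $5,400.20).
Claim 3 ($13,209): deductible already satisfied, so patient's share is 20% × $13,209 = $2,641.80. Patient owes $2,641.80 (running OOP $8,042).
Claim 4 ($13,825): 20% coinsurance on $13,825 = $2,765. Adding that to $8,042 gives $10,807, past the $8,900 cap; patient pays only $8,900 − $8,042 = $858.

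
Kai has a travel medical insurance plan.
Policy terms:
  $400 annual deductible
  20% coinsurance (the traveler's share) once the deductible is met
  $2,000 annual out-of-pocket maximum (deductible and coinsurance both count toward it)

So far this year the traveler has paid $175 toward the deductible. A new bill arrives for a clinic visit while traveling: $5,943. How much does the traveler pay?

Deductible still to meet: $400 − $175 = $225.
After the $225 deductible portion, $5,943 − $225 = $5,718 is subject to coinsurance.
20% of $5,718 = $1,143.60 falls to the traveler.
That puts the traveler's cost at $225 + $1,143.60 = $1,368.60 before any cap.
Total out-of-pocket so far would be $175 + $1,368.60 = $1,543.60, below the $2,000 cap — no reduction.

$1,368.60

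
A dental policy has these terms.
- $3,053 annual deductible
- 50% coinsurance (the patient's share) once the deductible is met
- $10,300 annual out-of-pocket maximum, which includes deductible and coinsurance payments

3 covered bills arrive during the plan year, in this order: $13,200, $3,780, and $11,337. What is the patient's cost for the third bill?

#1 ($13,200): deductible takes $3,053, $10,147 remains; 50% of $10,147 = $5,073.50. Cost to patient: $8,126.50. OOP to date $8,126.50.
#2 ($3,780): deductible met; 50% of $3,780 = $1,890. Patient owes $1,890 (running OOP $10,016.50).
#3 ($11,337): deductible already satisfied, so patient's share is 50% × $11,337 = $5,668.50. OOP would hit $15,685 > $10,300, so the cap limits the patient to $10,300 − $10,016.50 = $283.50.

$283.50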